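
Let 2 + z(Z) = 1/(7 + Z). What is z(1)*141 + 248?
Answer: -131/8 ≈ -16.375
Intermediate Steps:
z(Z) = -2 + 1/(7 + Z)
z(1)*141 + 248 = ((-13 - 2*1)/(7 + 1))*141 + 248 = ((-13 - 2)/8)*141 + 248 = ((⅛)*(-15))*141 + 248 = -15/8*141 + 248 = -2115/8 + 248 = -131/8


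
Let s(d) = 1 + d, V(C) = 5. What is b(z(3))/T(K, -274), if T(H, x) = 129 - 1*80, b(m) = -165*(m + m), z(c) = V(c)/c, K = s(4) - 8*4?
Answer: -550/49 ≈ -11.224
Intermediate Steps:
K = -27 (K = (1 + 4) - 8*4 = 5 - 32 = -27)
z(c) = 5/c
b(m) = -330*m
T(H, x) = 49 (T(H, x) = 129 - 80 = 49)
b(z(3))/T(K, -274) = -1650/3/49 = -1650/3*(1/49) = -330*5/3*(1/49) = -550*1/49 = -550/49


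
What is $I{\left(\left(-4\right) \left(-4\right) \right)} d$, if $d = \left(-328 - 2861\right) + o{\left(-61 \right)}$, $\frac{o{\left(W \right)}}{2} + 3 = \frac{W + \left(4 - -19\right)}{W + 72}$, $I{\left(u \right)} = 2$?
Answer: $- \frac{70442}{11} \approx -6403.8$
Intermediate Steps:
$o{\left(W \right)} = -6 + \frac{2 \left(23 + W\right)}{72 + W}$ ($o{\left(W \right)} = -6 + 2 \frac{W + \left(4 - -19\right)}{W + 72} = -6 + 2 \frac{W + \left(4 + 19\right)}{72 + W} = -6 + 2 \frac{W + 23}{72 + W} = -6 + 2 \frac{23 + W}{72 + W} = -6 + \frac{2 \left(23 + W\right)}{72 + W}$)
$d = - \frac{35221}{11}$ ($d = \left(-328 - 2861\right) + \frac{2 \left(-193 - -122\right)}{72 - 61} = -3189 + \frac{2 \left(-193 + 122\right)}{11} = -3189 + 2 \cdot \frac{1}{11} \left(-71\right) = -3189 - \frac{142}{11} = - \frac{35221}{11} \approx -3201.9$)
$I{\left(\left(-4\right) \left(-4\right) \right)} d = 2 \left(- \frac{35221}{11}\right) = - \frac{70442}{11}$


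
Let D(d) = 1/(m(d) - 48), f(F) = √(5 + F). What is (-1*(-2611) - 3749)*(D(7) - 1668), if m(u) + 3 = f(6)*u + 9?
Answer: 332189028/175 + 1138*√11/175 ≈ 1.8982e+6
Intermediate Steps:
m(u) = 6 + u*√11 (m(u) = -3 + (√(5 + 6)*u + 9) = -3 + (√11*u + 9) = -3 + (u*√11 + 9) = -3 + (9 + u*√11) = 6 + u*√11)
D(d) = 1/(-42 + d*√11) (D(d) = 1/((6 + d*√11) - 48) = 1/(-42 + d*√11))
(-1*(-2611) - 3749)*(D(7) - 1668) = (-1*(-2611) - 3749)*(1/(-42 + 7*√11) - 1668) = (2611 - 3749)*(-1668 + 1/(-42 + 7*√11)) = -1138*(-1668 + 1/(-42 + 7*√11)) = 1898184 - 1138/(-42 + 7*√11)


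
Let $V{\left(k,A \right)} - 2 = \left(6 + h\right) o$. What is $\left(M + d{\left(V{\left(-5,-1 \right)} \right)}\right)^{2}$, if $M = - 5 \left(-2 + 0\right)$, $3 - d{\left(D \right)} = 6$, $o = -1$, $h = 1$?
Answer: $49$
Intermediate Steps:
$V{\left(k,A \right)} = -5$ ($V{\left(k,A \right)} = 2 + \left(6 + 1\right) \left(-1\right) = 2 + 7 \left(-1\right) = 2 - 7 = -5$)
$d{\left(D \right)} = -3$ ($d{\left(D \right)} = 3 - 6 = -3$)
$M = 10$ ($M = \left(-5\right) \left(-2\right) = 10$)
$\left(M + d{\left(V{\left(-5,-1 \right)} \right)}\right)^{2} = \left(10 - 3\right)^{2} = 7^{2} = 49$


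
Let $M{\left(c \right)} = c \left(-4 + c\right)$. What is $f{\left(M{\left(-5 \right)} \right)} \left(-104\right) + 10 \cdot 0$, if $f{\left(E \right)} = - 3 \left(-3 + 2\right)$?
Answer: $-312$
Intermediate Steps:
$f{\left(E \right)} = 3$ ($f{\left(E \right)} = \left(-3\right) \left(-1\right) = 3$)
$f{\left(M{\left(-5 \right)} \right)} \left(-104\right) + 10 \cdot 0 = 3 \left(-104\right) + 10 \cdot 0 = -312 + 0 = -312$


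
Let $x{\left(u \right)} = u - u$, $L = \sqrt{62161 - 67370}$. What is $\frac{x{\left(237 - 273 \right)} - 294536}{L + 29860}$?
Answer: $- \frac{8794844960}{891624809} + \frac{294536 i \sqrt{5209}}{891624809} \approx -9.8638 + 0.023842 i$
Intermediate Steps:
$L = i \sqrt{5209}$ ($L = \sqrt{-5209} = i \sqrt{5209} \approx 72.173 i$)
$x{\left(u \right)} = 0$
$\frac{x{\left(237 - 273 \right)} - 294536}{L + 29860} = \frac{0 - 294536}{i \sqrt{5209} + 29860} = - \frac{294536}{29860 + i \sqrt{5209}}$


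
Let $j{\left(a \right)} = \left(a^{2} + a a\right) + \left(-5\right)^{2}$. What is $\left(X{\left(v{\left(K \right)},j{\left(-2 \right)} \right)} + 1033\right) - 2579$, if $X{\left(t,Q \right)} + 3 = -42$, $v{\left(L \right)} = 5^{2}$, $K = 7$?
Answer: $-1591$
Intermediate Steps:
$j{\left(a \right)} = 25 + 2 a^{2}$ ($j{\left(a \right)} = \left(a^{2} + a^{2}\right) + 25 = 2 a^{2} + 25 = 25 + 2 a^{2}$)
$v{\left(L \right)} = 25$
$X{\left(t,Q \right)} = -45$ ($X{\left(t,Q \right)} = -3 - 42 = -45$)
$\left(X{\left(v{\left(K \right)},j{\left(-2 \right)} \right)} + 1033\right) - 2579 = \left(-45 + 1033\right) - 2579 = 988 - 2579 = -1591$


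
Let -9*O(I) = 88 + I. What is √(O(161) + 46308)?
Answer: √416523/3 ≈ 215.13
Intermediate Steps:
O(I) = -88/9 - I/9 (O(I) = -(88 + I)/9 = -88/9 - I/9)
√(O(161) + 46308) = √((-88/9 - ⅑*161) + 46308) = √((-88/9 - 161/9) + 46308) = √(-83/3 + 46308) = √(138841/3) = √416523/3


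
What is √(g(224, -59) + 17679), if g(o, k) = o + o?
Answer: √18127 ≈ 134.64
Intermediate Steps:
g(o, k) = 2*o
√(g(224, -59) + 17679) = √(2*224 + 17679) = √(448 + 17679) = √18127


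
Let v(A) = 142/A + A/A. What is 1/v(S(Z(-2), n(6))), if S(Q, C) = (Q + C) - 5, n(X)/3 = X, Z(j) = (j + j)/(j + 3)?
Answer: 9/151 ≈ 0.059603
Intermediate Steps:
Z(j) = 2*j/(3 + j) (Z(j) = (2*j)/(3 + j) = 2*j/(3 + j))
n(X) = 3*X
S(Q, C) = -5 + C + Q (S(Q, C) = (C + Q) - 5 = -5 + C + Q)
v(A) = 1 + 142/A (v(A) = 142/A + 1 = 1 + 142/A)
1/v(S(Z(-2), n(6))) = 1/((142 + (-5 + 3*6 + 2*(-2)/(3 - 2)))/(-5 + 3*6 + 2*(-2)/(3 - 2))) = 1/((142 + (-5 + 18 + 2*(-2)/1))/(-5 + 18 + 2*(-2)/1)) = 1/((142 + (-5 + 18 + 2*(-2)*1))/(-5 + 18 + 2*(-2)*1)) = 1/((142 + (-5 + 18 - 4))/(-5 + 18 - 4)) = 1/((142 + 9)/9) = 1/((⅑)*151) = 1/(151/9) = 9/151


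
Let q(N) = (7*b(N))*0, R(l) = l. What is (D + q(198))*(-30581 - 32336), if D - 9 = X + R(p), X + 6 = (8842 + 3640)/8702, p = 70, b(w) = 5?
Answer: -20376551288/4351 ≈ -4.6832e+6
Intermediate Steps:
X = -19865/4351 (X = -6 + (8842 + 3640)/8702 = -6 + 12482*(1/8702) = -6 + 6241/4351 = -19865/4351 ≈ -4.5656)
q(N) = 0 (q(N) = (7*5)*0 = 35*0 = 0)
D = 323864/4351 (D = 9 + (-19865/4351 + 70) = 9 + 284705/4351 = 323864/4351 ≈ 74.434)
(D + q(198))*(-30581 - 32336) = (323864/4351 + 0)*(-30581 - 32336) = (323864/4351)*(-62917) = -20376551288/4351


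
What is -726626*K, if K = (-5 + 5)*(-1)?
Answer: 0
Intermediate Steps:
K = 0 (K = 0*(-1) = 0)
-726626*K = -726626*0 = 0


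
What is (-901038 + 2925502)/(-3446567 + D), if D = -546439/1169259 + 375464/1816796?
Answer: -537572393457793512/915195040037465407 ≈ -0.58739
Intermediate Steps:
D = -138438382067/531076268541 (D = -546439*1/1169259 + 375464*(1/1816796) = -546439/1169259 + 93866/454199 = -138438382067/531076268541 ≈ -0.26067)
(-901038 + 2925502)/(-3446567 + D) = (-901038 + 2925502)/(-3446567 - 138438382067/531076268541) = 2024464/(-1830390080074930814/531076268541) = 2024464*(-531076268541/1830390080074930814) = -537572393457793512/915195040037465407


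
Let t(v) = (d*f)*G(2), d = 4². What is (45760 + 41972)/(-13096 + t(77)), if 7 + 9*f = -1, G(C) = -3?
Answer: -65799/9790 ≈ -6.7210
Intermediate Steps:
d = 16
f = -8/9 (f = -7/9 + (⅑)*(-1) = -7/9 - ⅑ = -8/9 ≈ -0.88889)
t(v) = 128/3 (t(v) = (16*(-8/9))*(-3) = -128/9*(-3) = 128/3)
(45760 + 41972)/(-13096 + t(77)) = (45760 + 41972)/(-13096 + 128/3) = 87732/(-39160/3) = 87732*(-3/39160) = -65799/9790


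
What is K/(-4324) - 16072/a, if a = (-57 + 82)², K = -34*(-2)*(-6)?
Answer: -17310082/675625 ≈ -25.621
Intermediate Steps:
K = -408 (K = 68*(-6) = -408)
a = 625 (a = 25² = 625)
K/(-4324) - 16072/a = -408/(-4324) - 16072/625 = -408*(-1/4324) - 16072*1/625 = 102/1081 - 16072/625 = -17310082/675625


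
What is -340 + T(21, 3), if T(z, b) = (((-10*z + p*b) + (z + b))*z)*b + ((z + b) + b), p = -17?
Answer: -15244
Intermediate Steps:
T(z, b) = z + 2*b + b*z*(-16*b - 9*z) (T(z, b) = (((-10*z - 17*b) + (z + b))*z)*b + ((z + b) + b) = (((-17*b - 10*z) + (b + z))*z)*b + ((b + z) + b) = ((-16*b - 9*z)*z)*b + (z + 2*b) = (z*(-16*b - 9*z))*b + (z + 2*b) = b*z*(-16*b - 9*z) + (z + 2*b) = z + 2*b + b*z*(-16*b - 9*z))
-340 + T(21, 3) = -340 + (21 + 2*3 - 16*21*3**2 - 9*3*21**2) = -340 + (21 + 6 - 16*21*9 - 9*3*441) = -340 + (21 + 6 - 3024 - 11907) = -340 - 14904 = -15244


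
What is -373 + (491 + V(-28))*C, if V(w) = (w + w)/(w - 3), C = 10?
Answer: 141207/31 ≈ 4555.1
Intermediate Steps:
V(w) = 2*w/(-3 + w) (V(w) = (2*w)/(-3 + w) = 2*w/(-3 + w))
-373 + (491 + V(-28))*C = -373 + (491 + 2*(-28)/(-3 - 28))*10 = -373 + (491 + 2*(-28)/(-31))*10 = -373 + (491 + 2*(-28)*(-1/31))*10 = -373 + (491 + 56/31)*10 = -373 + (15277/31)*10 = -373 + 152770/31 = 141207/31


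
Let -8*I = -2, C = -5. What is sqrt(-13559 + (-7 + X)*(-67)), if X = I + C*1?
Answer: I*sqrt(51087)/2 ≈ 113.01*I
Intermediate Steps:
I = 1/4 (I = -1/8*(-2) = 1/4 ≈ 0.25000)
X = -19/4 (X = 1/4 - 5*1 = 1/4 - 5 = -19/4 ≈ -4.7500)
sqrt(-13559 + (-7 + X)*(-67)) = sqrt(-13559 + (-7 - 19/4)*(-67)) = sqrt(-13559 - 47/4*(-67)) = sqrt(-13559 + 3149/4) = sqrt(-51087/4) = I*sqrt(51087)/2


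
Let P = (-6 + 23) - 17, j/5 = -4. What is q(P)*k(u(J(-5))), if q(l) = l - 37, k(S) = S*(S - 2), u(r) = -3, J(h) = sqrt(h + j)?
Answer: -555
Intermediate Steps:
j = -20 (j = 5*(-4) = -20)
J(h) = sqrt(-20 + h) (J(h) = sqrt(h - 20) = sqrt(-20 + h))
k(S) = S*(-2 + S)
P = 0 (P = 17 - 17 = 0)
q(l) = -37 + l
q(P)*k(u(J(-5))) = (-37 + 0)*(-3*(-2 - 3)) = -(-111)*(-5) = -37*15 = -555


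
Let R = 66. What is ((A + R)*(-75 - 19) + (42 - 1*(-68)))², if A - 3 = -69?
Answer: 12100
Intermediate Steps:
A = -66 (A = 3 - 69 = -66)
((A + R)*(-75 - 19) + (42 - 1*(-68)))² = ((-66 + 66)*(-75 - 19) + (42 - 1*(-68)))² = (0*(-94) + (42 + 68))² = (0 + 110)² = 110² = 12100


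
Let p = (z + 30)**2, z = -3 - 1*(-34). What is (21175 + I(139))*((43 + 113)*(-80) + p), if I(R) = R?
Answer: -186689326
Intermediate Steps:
z = 31 (z = -3 + 34 = 31)
p = 3721 (p = (31 + 30)**2 = 61**2 = 3721)
(21175 + I(139))*((43 + 113)*(-80) + p) = (21175 + 139)*((43 + 113)*(-80) + 3721) = 21314*(156*(-80) + 3721) = 21314*(-12480 + 3721) = 21314*(-8759) = -186689326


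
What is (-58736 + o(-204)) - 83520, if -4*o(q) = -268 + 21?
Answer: -568777/4 ≈ -1.4219e+5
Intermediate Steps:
o(q) = 247/4 (o(q) = -(-268 + 21)/4 = -¼*(-247) = 247/4)
(-58736 + o(-204)) - 83520 = (-58736 + 247/4) - 83520 = -234697/4 - 83520 = -568777/4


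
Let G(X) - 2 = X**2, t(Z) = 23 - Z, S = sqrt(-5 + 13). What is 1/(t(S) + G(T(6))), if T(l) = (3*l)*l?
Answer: 11689/136632713 + 2*sqrt(2)/136632713 ≈ 8.5571e-5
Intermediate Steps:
T(l) = 3*l**2
S = 2*sqrt(2) (S = sqrt(8) = 2*sqrt(2) ≈ 2.8284)
G(X) = 2 + X**2
1/(t(S) + G(T(6))) = 1/((23 - 2*sqrt(2)) + (2 + (3*6**2)**2)) = 1/((23 - 2*sqrt(2)) + (2 + (3*36)**2)) = 1/((23 - 2*sqrt(2)) + (2 + 108**2)) = 1/((23 - 2*sqrt(2)) + (2 + 11664)) = 1/((23 - 2*sqrt(2)) + 11666) = 1/(11689 - 2*sqrt(2))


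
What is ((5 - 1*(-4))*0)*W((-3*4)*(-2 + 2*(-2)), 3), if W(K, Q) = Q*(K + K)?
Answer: 0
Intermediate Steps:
W(K, Q) = 2*K*Q (W(K, Q) = Q*(2*K) = 2*K*Q)
((5 - 1*(-4))*0)*W((-3*4)*(-2 + 2*(-2)), 3) = ((5 - 1*(-4))*0)*(2*((-3*4)*(-2 + 2*(-2)))*3) = ((5 + 4)*0)*(2*(-12*(-2 - 4))*3) = (9*0)*(2*(-12*(-6))*3) = 0*(2*72*3) = 0*432 = 0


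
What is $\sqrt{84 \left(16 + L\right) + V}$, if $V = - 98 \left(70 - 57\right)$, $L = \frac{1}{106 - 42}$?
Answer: $\frac{\sqrt{1141}}{4} \approx 8.4447$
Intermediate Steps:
$L = \frac{1}{64} \approx 0.015625$
$V = -1274$ ($V = \left(-98\right) 13 = -1274$)
$\sqrt{84 \left(16 + L\right) + V} = \sqrt{84 \left(16 + \frac{1}{64}\right) - 1274} = \sqrt{84 \cdot \frac{1025}{64} - 1274} = \sqrt{\frac{21525}{16} - 1274} = \sqrt{\frac{1141}{16}} = \frac{\sqrt{1141}}{4}$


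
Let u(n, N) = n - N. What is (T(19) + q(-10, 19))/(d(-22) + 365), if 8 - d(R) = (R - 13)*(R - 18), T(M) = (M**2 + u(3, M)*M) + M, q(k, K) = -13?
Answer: -63/1027 ≈ -0.061344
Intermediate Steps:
T(M) = M + M**2 + M*(3 - M) (T(M) = (M**2 + (3 - M)*M) + M = (M**2 + M*(3 - M)) + M = M + M**2 + M*(3 - M))
d(R) = 8 - (-18 + R)*(-13 + R) (d(R) = 8 - (R - 13)*(R - 18) = 8 - (-13 + R)*(-18 + R) = 8 - (-18 + R)*(-13 + R))
(T(19) + q(-10, 19))/(d(-22) + 365) = (4*19 - 13)/((-226 - 1*(-22)**2 + 31*(-22)) + 365) = (76 - 13)/((-226 - 1*484 - 682) + 365) = 63/((-226 - 484 - 682) + 365) = 63/(-1392 + 365) = 63/(-1027) = 63*(-1/1027) = -63/1027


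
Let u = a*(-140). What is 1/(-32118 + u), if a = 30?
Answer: -1/36318 ≈ -2.7535e-5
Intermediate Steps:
u = -4200 (u = 30*(-140) = -4200)
1/(-32118 + u) = 1/(-32118 - 4200) = 1/(-36318) = -1/36318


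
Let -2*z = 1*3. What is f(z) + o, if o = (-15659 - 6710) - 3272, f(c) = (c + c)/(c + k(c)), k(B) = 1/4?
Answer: -128193/5 ≈ -25639.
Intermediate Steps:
z = -3/2 ≈ -1.5000
k(B) = ¼
f(c) = 2*c/(¼ + c) (f(c) = (c + c)/(c + ¼) = (2*c)/(¼ + c) = 2*c/(¼ + c))
o = -25641 (o = -22369 - 3272 = -25641)
f(z) + o = 8*(-3/2)/(1 + 4*(-3/2)) - 25641 = 8*(-3/2)/(1 - 6) - 25641 = 8*(-3/2)/(-5) - 25641 = 8*(-3/2)*(-⅕) - 25641 = 12/5 - 25641 = -128193/5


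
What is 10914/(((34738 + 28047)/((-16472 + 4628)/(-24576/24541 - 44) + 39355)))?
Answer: 119381529808164/17334624575 ≈ 6886.9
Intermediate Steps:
10914/(((34738 + 28047)/((-16472 + 4628)/(-24576/24541 - 44) + 39355))) = 10914/((62785/(-11844/(-24576*1/24541 - 44) + 39355))) = 10914/((62785/(-11844/(-24576/24541 - 44) + 39355))) = 10914/((62785/(-11844/(-1104380/24541) + 39355))) = 10914/((62785/(-11844*(-24541/1104380) + 39355))) = 10914/((62785/(72665901/276095 + 39355))) = 10914/((62785/(10938384626/276095))) = 10914/((62785*(276095/10938384626))) = 10914/(17334624575/10938384626) = 10914*(10938384626/17334624575) = 119381529808164/17334624575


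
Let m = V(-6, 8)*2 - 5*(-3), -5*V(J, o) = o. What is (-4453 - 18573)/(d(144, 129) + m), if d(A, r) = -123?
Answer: 57565/278 ≈ 207.07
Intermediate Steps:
V(J, o) = -o/5
m = 59/5 (m = -⅕*8*2 - 5*(-3) = -8/5*2 + 15 = -16/5 + 15 = 59/5 ≈ 11.800)
(-4453 - 18573)/(d(144, 129) + m) = (-4453 - 18573)/(-123 + 59/5) = -23026/(-556/5) = -23026*(-5/556) = 57565/278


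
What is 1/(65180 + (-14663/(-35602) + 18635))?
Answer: 35602/2983996293 ≈ 1.1931e-5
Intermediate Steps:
1/(65180 + (-14663/(-35602) + 18635)) = 1/(65180 + (-14663*(-1/35602) + 18635)) = 1/(65180 + (14663/35602 + 18635)) = 1/(65180 + 663457933/35602) = 1/(2983996293/35602) = 35602/2983996293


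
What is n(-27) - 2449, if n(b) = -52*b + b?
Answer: -1072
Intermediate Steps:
n(b) = -51*b
n(-27) - 2449 = -51*(-27) - 2449 = 1377 - 2449 = -1072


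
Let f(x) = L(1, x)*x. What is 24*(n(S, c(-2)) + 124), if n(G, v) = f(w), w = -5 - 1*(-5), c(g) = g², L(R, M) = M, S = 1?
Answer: 2976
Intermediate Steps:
w = 0 (w = -5 + 5 = 0)
f(x) = x² (f(x) = x*x = x²)
n(G, v) = 0 (n(G, v) = 0² = 0)
24*(n(S, c(-2)) + 124) = 24*(0 + 124) = 24*124 = 2976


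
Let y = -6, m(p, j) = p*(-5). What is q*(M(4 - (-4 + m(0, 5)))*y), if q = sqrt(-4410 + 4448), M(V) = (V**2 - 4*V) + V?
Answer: -240*sqrt(38) ≈ -1479.5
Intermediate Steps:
m(p, j) = -5*p
M(V) = V**2 - 3*V
q = sqrt(38) ≈ 6.1644
q*(M(4 - (-4 + m(0, 5)))*y) = sqrt(38)*(((4 - (-4 - 5*0))*(-3 + (4 - (-4 - 5*0))))*(-6)) = sqrt(38)*(((4 - (-4 + 0))*(-3 + (4 - (-4 + 0))))*(-6)) = sqrt(38)*(((4 - 1*(-4))*(-3 + (4 - 1*(-4))))*(-6)) = sqrt(38)*(((4 + 4)*(-3 + (4 + 4)))*(-6)) = sqrt(38)*((8*(-3 + 8))*(-6)) = sqrt(38)*((8*5)*(-6)) = sqrt(38)*(40*(-6)) = sqrt(38)*(-240) = -240*sqrt(38)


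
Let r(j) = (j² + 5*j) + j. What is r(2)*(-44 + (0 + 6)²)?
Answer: -128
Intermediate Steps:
r(j) = j² + 6*j
r(2)*(-44 + (0 + 6)²) = (2*(6 + 2))*(-44 + (0 + 6)²) = (2*8)*(-44 + 6²) = 16*(-44 + 36) = 16*(-8) = -128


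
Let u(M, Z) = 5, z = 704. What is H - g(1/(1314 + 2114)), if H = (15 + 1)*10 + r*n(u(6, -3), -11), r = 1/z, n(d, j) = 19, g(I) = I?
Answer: 96548587/603328 ≈ 160.03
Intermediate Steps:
r = 1/704 ≈ 0.0014205
H = 112659/704 (H = (15 + 1)*10 + (1/704)*19 = 16*10 + 19/704 = 160 + 19/704 = 112659/704 ≈ 160.03)
H - g(1/(1314 + 2114)) = 112659/704 - 1/(1314 + 2114) = 112659/704 - 1/3428 = 96548587/603328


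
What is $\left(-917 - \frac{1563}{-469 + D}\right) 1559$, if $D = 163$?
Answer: $- \frac{145007267}{102} \approx -1.4216 \cdot 10^{6}$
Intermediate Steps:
$\left(-917 - \frac{1563}{-469 + D}\right) 1559 = \left(-917 - \frac{1563}{-469 + 163}\right) 1559 = \left(-917 - \frac{1563}{-306}\right) 1559 = \left(-917 - - \frac{521}{102}\right) 1559 = \left(-917 + \frac{521}{102}\right) 1559 = \left(- \frac{93013}{102}\right) 1559 = - \frac{145007267}{102}$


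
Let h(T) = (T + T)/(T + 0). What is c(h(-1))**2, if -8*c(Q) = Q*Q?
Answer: 1/4 ≈ 0.25000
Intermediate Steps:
h(T) = 2 (h(T) = (2*T)/T = 2)
c(Q) = -Q**2/8 (c(Q) = -Q*Q/8 = -Q**2/8)
c(h(-1))**2 = (-1/8*2**2)**2 = (-1/8*4)**2 = (-1/2)**2 = 1/4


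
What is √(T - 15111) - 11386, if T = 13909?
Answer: -11386 + I*√1202 ≈ -11386.0 + 34.67*I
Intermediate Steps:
√(T - 15111) - 11386 = √(13909 - 15111) - 11386 = √(-1202) - 11386 = I*√1202 - 11386 = -11386 + I*√1202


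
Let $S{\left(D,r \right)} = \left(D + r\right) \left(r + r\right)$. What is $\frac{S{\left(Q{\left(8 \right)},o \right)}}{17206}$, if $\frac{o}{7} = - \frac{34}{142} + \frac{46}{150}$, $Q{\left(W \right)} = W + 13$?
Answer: $\frac{40930498}{34849063125} \approx 0.0011745$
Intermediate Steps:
$Q{\left(W \right)} = 13 + W$
$o = \frac{2506}{5325}$ ($o = 7 \left(- \frac{34}{142} + \frac{46}{150}\right) = 7 \left(\left(-34\right) \frac{1}{142} + 46 \cdot \frac{1}{150}\right) = 7 \left(- \frac{17}{71} + \frac{23}{75}\right) = 7 \cdot \frac{358}{5325} = \frac{2506}{5325} \approx 0.47061$)
$S{\left(D,r \right)} = 2 r \left(D + r\right)$ ($S{\left(D,r \right)} = \left(D + r\right) 2 r = 2 r \left(D + r\right)$)
$\frac{S{\left(Q{\left(8 \right)},o \right)}}{17206} = \frac{2 \cdot \frac{2506}{5325} \left(\left(13 + 8\right) + \frac{2506}{5325}\right)}{17206} = 2 \cdot \frac{2506}{5325} \left(21 + \frac{2506}{5325}\right) \frac{1}{17206} = 2 \cdot \frac{2506}{5325} \cdot \frac{114331}{5325} \cdot \frac{1}{17206} = \frac{573026972}{28355625} \cdot \frac{1}{17206} = \frac{40930498}{34849063125}$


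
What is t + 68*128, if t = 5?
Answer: 8709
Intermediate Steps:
t + 68*128 = 5 + 68*128 = 5 + 8704 = 8709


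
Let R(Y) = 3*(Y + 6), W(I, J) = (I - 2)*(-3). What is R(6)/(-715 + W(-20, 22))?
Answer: -36/649 ≈ -0.055470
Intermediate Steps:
W(I, J) = 6 - 3*I (W(I, J) = (-2 + I)*(-3) = 6 - 3*I)
R(Y) = 18 + 3*Y (R(Y) = 3*(6 + Y) = 18 + 3*Y)
R(6)/(-715 + W(-20, 22)) = (18 + 3*6)/(-715 + (6 - 3*(-20))) = (18 + 18)/(-715 + (6 + 60)) = 36/(-715 + 66) = 36/(-649) = -1/649*36 = -36/649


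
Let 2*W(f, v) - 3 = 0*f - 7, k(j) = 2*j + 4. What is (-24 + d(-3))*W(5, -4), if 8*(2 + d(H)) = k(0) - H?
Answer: 201/4 ≈ 50.250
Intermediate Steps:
k(j) = 4 + 2*j
W(f, v) = -2 (W(f, v) = 3/2 + (0*f - 7)/2 = 3/2 + (0 - 7)/2 = 3/2 + (½)*(-7) = 3/2 - 7/2 = -2)
d(H) = -3/2 - H/8 (d(H) = -2 + ((4 + 2*0) - H)/8 = -2 + ((4 + 0) - H)/8 = -2 + (4 - H)/8 = -2 + (½ - H/8) = -3/2 - H/8)
(-24 + d(-3))*W(5, -4) = (-24 + (-3/2 - ⅛*(-3)))*(-2) = (-24 + (-3/2 + 3/8))*(-2) = (-24 - 9/8)*(-2) = -201/8*(-2) = 201/4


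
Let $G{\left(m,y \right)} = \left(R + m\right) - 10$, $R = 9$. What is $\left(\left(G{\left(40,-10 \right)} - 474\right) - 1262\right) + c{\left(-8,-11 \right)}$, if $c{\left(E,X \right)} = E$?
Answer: $-1705$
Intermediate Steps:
$G{\left(m,y \right)} = -1 + m$ ($G{\left(m,y \right)} = \left(9 + m\right) - 10 = -1 + m$)
$\left(\left(G{\left(40,-10 \right)} - 474\right) - 1262\right) + c{\left(-8,-11 \right)} = \left(\left(\left(-1 + 40\right) - 474\right) - 1262\right) - 8 = \left(\left(39 - 474\right) - 1262\right) - 8 = \left(-435 - 1262\right) - 8 = -1697 - 8 = -1705$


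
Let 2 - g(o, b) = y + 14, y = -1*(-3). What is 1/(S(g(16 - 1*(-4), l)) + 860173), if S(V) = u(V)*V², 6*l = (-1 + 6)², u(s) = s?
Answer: 1/856798 ≈ 1.1671e-6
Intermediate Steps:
l = 25/6 (l = (-1 + 6)²/6 = (⅙)*5² = (⅙)*25 = 25/6 ≈ 4.1667)
y = 3
g(o, b) = -15 (g(o, b) = 2 - (3 + 14) = 2 - 1*17 = 2 - 17 = -15)
S(V) = V³ (S(V) = V*V² = V³)
1/(S(g(16 - 1*(-4), l)) + 860173) = 1/((-15)³ + 860173) = 1/(-3375 + 860173) = 1/856798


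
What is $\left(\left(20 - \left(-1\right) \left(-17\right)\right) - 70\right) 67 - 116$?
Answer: $-4605$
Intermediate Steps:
$\left(\left(20 - \left(-1\right) \left(-17\right)\right) - 70\right) 67 - 116 = \left(\left(20 - 17\right) - 70\right) 67 - 116 = \left(3 - 70\right) 67 - 116 = \left(-67\right) 67 - 116 = -4489 - 116 = -4605$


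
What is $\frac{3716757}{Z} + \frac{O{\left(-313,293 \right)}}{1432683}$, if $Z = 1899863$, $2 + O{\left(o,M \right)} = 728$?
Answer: $\frac{253633993789}{129614353449} \approx 1.9568$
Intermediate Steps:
$O{\left(o,M \right)} = 726$ ($O{\left(o,M \right)} = -2 + 728 = 726$)
$\frac{3716757}{Z} + \frac{O{\left(-313,293 \right)}}{1432683} = \frac{3716757}{1899863} + \frac{726}{1432683} = 3716757 \cdot \frac{1}{1899863} + 726 \cdot \frac{1}{1432683} = \frac{3716757}{1899863} + \frac{242}{477561} = \frac{253633993789}{129614353449}$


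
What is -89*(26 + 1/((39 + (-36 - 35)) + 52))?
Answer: -46369/20 ≈ -2318.4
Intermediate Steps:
-89*(26 + 1/((39 + (-36 - 35)) + 52)) = -89*(26 + 1/((39 - 71) + 52)) = -89*(26 + 1/(-32 + 52)) = -89*(26 + 1/20) = -89*521/20 = -46369/20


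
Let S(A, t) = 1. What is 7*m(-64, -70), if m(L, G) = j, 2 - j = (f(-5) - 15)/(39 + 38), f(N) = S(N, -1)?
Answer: 168/11 ≈ 15.273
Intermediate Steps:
f(N) = 1
j = 24/11 (j = 2 - (1 - 15)/(39 + 38) = 2 - (-14)/77 = 2 - 1*(-2/11) = 2 + 2/11 = 24/11 ≈ 2.1818)
m(L, G) = 24/11
7*m(-64, -70) = 7*(24/11) = 168/11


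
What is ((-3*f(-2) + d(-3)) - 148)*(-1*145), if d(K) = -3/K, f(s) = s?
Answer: 20445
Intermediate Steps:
((-3*f(-2) + d(-3)) - 148)*(-1*145) = ((-3*(-2) - 3/(-3)) - 148)*(-1*145) = ((6 - 3*(-⅓)) - 148)*(-145) = ((6 + 1) - 148)*(-145) = (7 - 148)*(-145) = -141*(-145) = 20445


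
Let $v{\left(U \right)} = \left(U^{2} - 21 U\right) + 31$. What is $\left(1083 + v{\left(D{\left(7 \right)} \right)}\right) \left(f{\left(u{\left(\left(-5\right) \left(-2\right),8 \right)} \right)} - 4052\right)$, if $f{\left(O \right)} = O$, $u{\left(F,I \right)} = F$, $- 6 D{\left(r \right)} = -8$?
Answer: $- \frac{39571180}{9} \approx -4.3968 \cdot 10^{6}$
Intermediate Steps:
$D{\left(r \right)} = \frac{4}{3}$ ($D{\left(r \right)} = \left(- \frac{1}{6}\right) \left(-8\right) = \frac{4}{3}$)
$v{\left(U \right)} = 31 + U^{2} - 21 U$
$\left(1083 + v{\left(D{\left(7 \right)} \right)}\right) \left(f{\left(u{\left(\left(-5\right) \left(-2\right),8 \right)} \right)} - 4052\right) = \left(1083 + \left(31 + \left(\frac{4}{3}\right)^{2} - 28\right)\right) \left(\left(-5\right) \left(-2\right) - 4052\right) = \left(1083 + \left(31 + \frac{16}{9} - 28\right)\right) \left(10 - 4052\right) = \left(1083 + \frac{43}{9}\right) \left(-4042\right) = \frac{9790}{9} \left(-4042\right) = - \frac{39571180}{9}$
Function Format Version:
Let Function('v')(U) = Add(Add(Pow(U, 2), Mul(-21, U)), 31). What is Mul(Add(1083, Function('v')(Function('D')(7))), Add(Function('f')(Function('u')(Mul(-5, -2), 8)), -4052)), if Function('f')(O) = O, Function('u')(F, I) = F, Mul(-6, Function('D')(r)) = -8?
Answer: Rational(-39571180, 9) ≈ -4.3968e+6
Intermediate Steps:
Function('D')(r) = Rational(4, 3) (Function('D')(r) = Mul(Rational(-1, 6), -8) = Rational(4, 3))
Function('v')(U) = Add(31, Pow(U, 2), Mul(-21, U))
Mul(Add(1083, Function('v')(Function('D')(7))), Add(Function('f')(Function('u')(Mul(-5, -2), 8)), -4052)) = Mul(Add(1083, Add(31, Pow(Rational(4, 3), 2), Mul(-21, Rational(4, 3)))), Add(Mul(-5, -2), -4052)) = Mul(Add(1083, Add(31, Rational(16, 9), -28)), Add(10, -4052)) = Mul(Add(1083, Rational(43, 9)), -4042) = Mul(Rational(9790, 9), -4042) = Rational(-39571180, 9)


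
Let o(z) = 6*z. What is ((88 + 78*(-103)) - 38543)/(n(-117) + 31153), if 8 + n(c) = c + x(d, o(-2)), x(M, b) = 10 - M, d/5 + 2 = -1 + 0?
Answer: -46489/31053 ≈ -1.4971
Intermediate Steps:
d = -15 (d = -10 + 5*(-1 + 0) = -10 + 5*(-1) = -10 - 5 = -15)
n(c) = 17 + c (n(c) = -8 + (c + (10 - 1*(-15))) = -8 + (c + (10 + 15)) = -8 + (c + 25) = -8 + (25 + c) = 17 + c)
((88 + 78*(-103)) - 38543)/(n(-117) + 31153) = ((88 + 78*(-103)) - 38543)/((17 - 117) + 31153) = ((88 - 8034) - 38543)/(-100 + 31153) = (-7946 - 38543)/31053 = -46489*1/31053 = -46489/31053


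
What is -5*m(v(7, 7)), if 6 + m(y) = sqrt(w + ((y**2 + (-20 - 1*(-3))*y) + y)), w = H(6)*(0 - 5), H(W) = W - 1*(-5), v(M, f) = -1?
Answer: 30 - 5*I*sqrt(38) ≈ 30.0 - 30.822*I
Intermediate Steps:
H(W) = 5 + W (H(W) = W + 5 = 5 + W)
w = -55 (w = (5 + 6)*(0 - 5) = 11*(-5) = -55)
m(y) = -6 + sqrt(-55 + y**2 - 16*y) (m(y) = -6 + sqrt(-55 + ((y**2 + (-20 - 1*(-3))*y) + y)) = -6 + sqrt(-55 + ((y**2 + (-20 + 3)*y) + y)) = -6 + sqrt(-55 + ((y**2 - 17*y) + y)) = -6 + sqrt(-55 + (y**2 - 16*y)) = -6 + sqrt(-55 + y**2 - 16*y))
-5*m(v(7, 7)) = -5*(-6 + sqrt(-55 + (-1)**2 - 16*(-1))) = -5*(-6 + sqrt(-55 + 1 + 16)) = -5*(-6 + sqrt(-38)) = -5*(-6 + I*sqrt(38)) = 30 - 5*I*sqrt(38)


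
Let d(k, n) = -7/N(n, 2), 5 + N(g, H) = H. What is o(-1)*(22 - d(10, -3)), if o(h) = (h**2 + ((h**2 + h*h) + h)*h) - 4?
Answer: -236/3 ≈ -78.667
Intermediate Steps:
N(g, H) = -5 + H
o(h) = -4 + h**2 + h*(h + 2*h**2) (o(h) = (h**2 + ((h**2 + h**2) + h)*h) - 4 = (h**2 + (2*h**2 + h)*h) - 4 = (h**2 + (h + 2*h**2)*h) - 4 = (h**2 + h*(h + 2*h**2)) - 4 = -4 + h**2 + h*(h + 2*h**2))
d(k, n) = 7/3 (d(k, n) = -7/(-5 + 2) = -7/(-3) = -7*(-1/3) = 7/3)
o(-1)*(22 - d(10, -3)) = (-4 + 2*(-1)**2 + 2*(-1)**3)*(22 - 1*7/3) = (-4 + 2*1 + 2*(-1))*(22 - 7/3) = (-4 + 2 - 2)*(59/3) = -4*59/3 = -236/3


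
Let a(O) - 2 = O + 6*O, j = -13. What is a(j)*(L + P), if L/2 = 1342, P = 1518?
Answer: -373978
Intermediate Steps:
a(O) = 2 + 7*O (a(O) = 2 + (O + 6*O) = 2 + 7*O)
L = 2684 (L = 2*1342 = 2684)
a(j)*(L + P) = (2 + 7*(-13))*(2684 + 1518) = (2 - 91)*4202 = -89*4202 = -373978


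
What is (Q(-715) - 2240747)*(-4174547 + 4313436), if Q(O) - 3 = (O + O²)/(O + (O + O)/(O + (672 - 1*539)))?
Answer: -45140559306863/145 ≈ -3.1131e+11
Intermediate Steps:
Q(O) = 3 + (O + O²)/(O + 2*O/(133 + O)) (Q(O) = 3 + (O + O²)/(O + (O + O)/(O + (672 - 1*539))) = 3 + (O + O²)/(O + (2*O)/(O + (672 - 539))) = 3 + (O + O²)/(O + (2*O)/(O + 133)) = 3 + (O + O²)/(O + (2*O)/(133 + O)) = 3 + (O + O²)/(O + 2*O/(133 + O)))
(Q(-715) - 2240747)*(-4174547 + 4313436) = ((538 + (-715)² + 137*(-715))/(135 - 715) - 2240747)*(-4174547 + 4313436) = ((538 + 511225 - 97955)/(-580) - 2240747)*138889 = (-1/580*413808 - 2240747)*138889 = (-103452/145 - 2240747)*138889 = -325011767/145*138889 = -45140559306863/145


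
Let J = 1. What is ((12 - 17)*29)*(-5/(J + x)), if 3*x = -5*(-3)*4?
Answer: 725/21 ≈ 34.524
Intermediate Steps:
x = 20 (x = (-5*(-3)*4)/3 = (15*4)/3 = (1/3)*60 = 20)
((12 - 17)*29)*(-5/(J + x)) = ((12 - 17)*29)*(-5/(1 + 20)) = (-5*29)*(-5/21) = -(-725)/21 = -145*(-5/21) = 725/21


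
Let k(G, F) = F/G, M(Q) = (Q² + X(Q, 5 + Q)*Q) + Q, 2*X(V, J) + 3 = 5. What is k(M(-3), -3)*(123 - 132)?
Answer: 9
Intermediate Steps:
X(V, J) = 1 (X(V, J) = -3/2 + (½)*5 = -3/2 + 5/2 = 1)
M(Q) = Q² + 2*Q (M(Q) = (Q² + 1*Q) + Q = (Q² + Q) + Q = (Q + Q²) + Q = Q² + 2*Q)
k(M(-3), -3)*(123 - 132) = (-3*(-1/(3*(2 - 3))))*(123 - 132) = -3/((-3*(-1)))*(-9) = -3/3*(-9) = -3*⅓*(-9) = -1*(-9) = 9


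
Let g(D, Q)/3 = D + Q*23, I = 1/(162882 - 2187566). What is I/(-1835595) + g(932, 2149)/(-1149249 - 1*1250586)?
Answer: -7486368591443435/118919818163740644 ≈ -0.062953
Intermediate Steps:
I = -1/2024684 (I = 1/(-2024684) = -1/2024684 ≈ -4.9390e-7)
g(D, Q) = 3*D + 69*Q (g(D, Q) = 3*(D + Q*23) = 3*(D + 23*Q) = 3*D + 69*Q)
I/(-1835595) + g(932, 2149)/(-1149249 - 1*1250586) = -1/2024684/(-1835595) + (3*932 + 69*2149)/(-1149249 - 1*1250586) = -1/2024684*(-1/1835595) + (2796 + 148281)/(-1149249 - 1250586) = 1/3716499826980 + 151077/(-2399835) = 1/3716499826980 + 151077*(-1/2399835) = 1/3716499826980 - 50359/799945 = -7486368591443435/118919818163740644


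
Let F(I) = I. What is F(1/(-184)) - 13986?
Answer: -2573425/184 ≈ -13986.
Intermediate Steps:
F(1/(-184)) - 13986 = 1/(-184) - 13986 = -1/184 - 13986 = -2573425/184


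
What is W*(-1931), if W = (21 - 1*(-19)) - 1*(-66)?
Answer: -204686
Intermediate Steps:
W = 106 (W = (21 + 19) + 66 = 40 + 66 = 106)
W*(-1931) = 106*(-1931) = -204686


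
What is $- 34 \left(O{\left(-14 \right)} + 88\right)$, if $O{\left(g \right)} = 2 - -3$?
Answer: $-3162$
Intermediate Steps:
$O{\left(g \right)} = 5$ ($O{\left(g \right)} = 2 + 3 = 5$)
$- 34 \left(O{\left(-14 \right)} + 88\right) = - 34 \left(5 + 88\right) = \left(-34\right) 93 = -3162$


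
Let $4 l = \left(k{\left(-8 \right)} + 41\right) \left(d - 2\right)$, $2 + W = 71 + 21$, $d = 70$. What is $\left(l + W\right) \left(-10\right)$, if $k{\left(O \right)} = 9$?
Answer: $-9400$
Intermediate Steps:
$W = 90$ ($W = -2 + \left(71 + 21\right) = -2 + 92 = 90$)
$l = 850$ ($l = \frac{\left(9 + 41\right) \left(70 - 2\right)}{4} = \frac{50 \cdot 68}{4} = \frac{1}{4} \cdot 3400 = 850$)
$\left(l + W\right) \left(-10\right) = \left(850 + 90\right) \left(-10\right) = 940 \left(-10\right) = -9400$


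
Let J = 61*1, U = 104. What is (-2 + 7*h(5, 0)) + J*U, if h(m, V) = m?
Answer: 6377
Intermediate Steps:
J = 61
(-2 + 7*h(5, 0)) + J*U = (-2 + 7*5) + 61*104 = (-2 + 35) + 6344 = 33 + 6344 = 6377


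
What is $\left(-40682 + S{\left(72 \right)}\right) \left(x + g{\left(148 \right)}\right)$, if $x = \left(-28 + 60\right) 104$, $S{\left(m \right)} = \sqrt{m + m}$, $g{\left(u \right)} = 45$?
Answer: $-137179910$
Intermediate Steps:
$S{\left(m \right)} = \sqrt{2} \sqrt{m}$ ($S{\left(m \right)} = \sqrt{2 m} = \sqrt{2} \sqrt{m}$)
$x = 3328$ ($x = 32 \cdot 104 = 3328$)
$\left(-40682 + S{\left(72 \right)}\right) \left(x + g{\left(148 \right)}\right) = \left(-40682 + \sqrt{2} \sqrt{72}\right) \left(3328 + 45\right) = \left(-40682 + \sqrt{2} \cdot 6 \sqrt{2}\right) 3373 = \left(-40682 + 12\right) 3373 = \left(-40670\right) 3373 = -137179910$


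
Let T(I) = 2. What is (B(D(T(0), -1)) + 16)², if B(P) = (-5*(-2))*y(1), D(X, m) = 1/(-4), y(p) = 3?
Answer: 2116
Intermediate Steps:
D(X, m) = -¼
B(P) = 30 (B(P) = -5*(-2)*3 = 10*3 = 30)
(B(D(T(0), -1)) + 16)² = (30 + 16)² = 46² = 2116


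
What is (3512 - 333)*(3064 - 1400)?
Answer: 5289856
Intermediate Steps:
(3512 - 333)*(3064 - 1400) = 3179*1664 = 5289856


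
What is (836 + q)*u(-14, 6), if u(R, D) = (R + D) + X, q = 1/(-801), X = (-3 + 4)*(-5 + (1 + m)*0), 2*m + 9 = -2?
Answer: -8705255/801 ≈ -10868.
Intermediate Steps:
m = -11/2 (m = -9/2 + (½)*(-2) = -9/2 - 1 = -11/2 ≈ -5.5000)
X = -5 (X = (-3 + 4)*(-5 + (1 - 11/2)*0) = 1*(-5 - 9/2*0) = 1*(-5 + 0) = 1*(-5) = -5)
q = -1/801 ≈ -0.0012484
u(R, D) = -5 + D + R (u(R, D) = (R + D) - 5 = (D + R) - 5 = -5 + D + R)
(836 + q)*u(-14, 6) = (836 - 1/801)*(-5 + 6 - 14) = (669635/801)*(-13) = -8705255/801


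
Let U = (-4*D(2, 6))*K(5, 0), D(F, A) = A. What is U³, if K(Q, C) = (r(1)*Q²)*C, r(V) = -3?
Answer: 0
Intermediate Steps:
K(Q, C) = -3*C*Q² (K(Q, C) = (-3*Q²)*C = -3*C*Q²)
U = 0 (U = (-4*6)*(-3*0*5²) = -(-72)*0*25 = -24*0 = 0)
U³ = 0³ = 0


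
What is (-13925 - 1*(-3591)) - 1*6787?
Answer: -17121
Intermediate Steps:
(-13925 - 1*(-3591)) - 1*6787 = (-13925 + 3591) - 6787 = -10334 - 6787 = -17121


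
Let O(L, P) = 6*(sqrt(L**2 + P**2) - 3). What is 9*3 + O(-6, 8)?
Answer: 69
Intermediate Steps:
O(L, P) = -18 + 6*sqrt(L**2 + P**2) (O(L, P) = 6*(-3 + sqrt(L**2 + P**2)) = -18 + 6*sqrt(L**2 + P**2))
9*3 + O(-6, 8) = 9*3 + (-18 + 6*sqrt((-6)**2 + 8**2)) = 27 + (-18 + 6*sqrt(36 + 64)) = 27 + (-18 + 6*sqrt(100)) = 27 + (-18 + 6*10) = 27 + (-18 + 60) = 27 + 42 = 69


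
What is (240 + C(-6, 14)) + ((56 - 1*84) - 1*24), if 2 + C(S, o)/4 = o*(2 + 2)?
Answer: 404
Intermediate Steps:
C(S, o) = -8 + 16*o (C(S, o) = -8 + 4*(o*(2 + 2)) = -8 + 4*(o*4) = -8 + 4*(4*o) = -8 + 16*o)
(240 + C(-6, 14)) + ((56 - 1*84) - 1*24) = (240 + (-8 + 16*14)) + ((56 - 1*84) - 1*24) = (240 + (-8 + 224)) + ((56 - 84) - 24) = (240 + 216) + (-28 - 24) = 456 - 52 = 404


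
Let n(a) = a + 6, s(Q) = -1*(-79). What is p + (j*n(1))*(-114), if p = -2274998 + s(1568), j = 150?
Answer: -2394619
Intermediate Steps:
s(Q) = 79
n(a) = 6 + a
p = -2274919 (p = -2274998 + 79 = -2274919)
p + (j*n(1))*(-114) = -2274919 + (150*(6 + 1))*(-114) = -2274919 + (150*7)*(-114) = -2274919 + 1050*(-114) = -2274919 - 119700 = -2394619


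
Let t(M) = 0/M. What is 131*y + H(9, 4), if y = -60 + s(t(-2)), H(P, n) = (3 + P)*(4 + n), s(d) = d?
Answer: -7764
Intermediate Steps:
t(M) = 0
y = -60 (y = -60 + 0 = -60)
131*y + H(9, 4) = 131*(-60) + (12 + 3*4 + 4*9 + 9*4) = -7860 + (12 + 12 + 36 + 36) = -7860 + 96 = -7764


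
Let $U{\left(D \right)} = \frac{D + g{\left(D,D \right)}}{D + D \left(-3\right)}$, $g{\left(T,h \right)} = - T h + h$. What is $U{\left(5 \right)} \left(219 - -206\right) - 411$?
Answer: $\frac{453}{2} \approx 226.5$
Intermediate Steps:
$g{\left(T,h \right)} = h - T h$ ($g{\left(T,h \right)} = - T h + h = h - T h$)
$U{\left(D \right)} = - \frac{D + D \left(1 - D\right)}{2 D}$ ($U{\left(D \right)} = \frac{D + D \left(1 - D\right)}{D + D \left(-3\right)} = \frac{D + D \left(1 - D\right)}{D - 3 D} = \frac{D + D \left(1 - D\right)}{\left(-2\right) D} = \left(D + D \left(1 - D\right)\right) \left(- \frac{1}{2 D}\right) = - \frac{D + D \left(1 - D\right)}{2 D}$)
$U{\left(5 \right)} \left(219 - -206\right) - 411 = \left(-1 + \frac{1}{2} \cdot 5\right) \left(219 - -206\right) - 411 = \left(-1 + \frac{5}{2}\right) \left(219 + 206\right) - 411 = \frac{3}{2} \cdot 425 - 411 = \frac{1275}{2} - 411 = \frac{453}{2}$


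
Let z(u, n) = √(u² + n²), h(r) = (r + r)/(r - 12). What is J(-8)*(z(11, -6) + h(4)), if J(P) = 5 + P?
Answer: 3 - 3*√157 ≈ -34.590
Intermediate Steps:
h(r) = 2*r/(-12 + r) (h(r) = (2*r)/(-12 + r) = 2*r/(-12 + r))
z(u, n) = √(n² + u²)
J(-8)*(z(11, -6) + h(4)) = (5 - 8)*(√((-6)² + 11²) + 2*4/(-12 + 4)) = -3*(√(36 + 121) + 2*4/(-8)) = -3*(√157 + 2*4*(-⅛)) = -3*(√157 - 1) = -3*(-1 + √157) = 3 - 3*√157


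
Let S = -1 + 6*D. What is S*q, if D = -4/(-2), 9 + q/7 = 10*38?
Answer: 28567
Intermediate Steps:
q = 2597 (q = -63 + 7*(10*38) = -63 + 7*380 = -63 + 2660 = 2597)
D = 2 (D = -4*(-1/2) = 2)
S = 11 (S = -1 + 6*2 = -1 + 12 = 11)
S*q = 11*2597 = 28567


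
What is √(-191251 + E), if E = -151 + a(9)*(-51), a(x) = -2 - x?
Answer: I*√190841 ≈ 436.85*I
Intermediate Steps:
E = 410 (E = -151 + (-2 - 1*9)*(-51) = -151 + (-2 - 9)*(-51) = -151 - 11*(-51) = -151 + 561 = 410)
√(-191251 + E) = √(-191251 + 410) = √(-190841) = I*√190841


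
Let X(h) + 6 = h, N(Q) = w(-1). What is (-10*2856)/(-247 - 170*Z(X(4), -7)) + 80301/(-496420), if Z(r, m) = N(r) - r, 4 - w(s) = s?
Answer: 4687454221/237785180 ≈ 19.713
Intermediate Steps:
w(s) = 4 - s
N(Q) = 5 (N(Q) = 4 - 1*(-1) = 4 + 1 = 5)
X(h) = -6 + h
Z(r, m) = 5 - r
(-10*2856)/(-247 - 170*Z(X(4), -7)) + 80301/(-496420) = (-10*2856)/(-247 - 170*(5 - (-6 + 4))) + 80301/(-496420) = -28560/(-247 - 170*(5 - 1*(-2))) + 80301*(-1/496420) = -28560/(-247 - 170*(5 + 2)) - 80301/496420 = -28560/(-247 - 170*7) - 80301/496420 = -28560/(-247 - 1190) - 80301/496420 = -28560/(-1437) - 80301/496420 = -28560*(-1/1437) - 80301/496420 = 9520/479 - 80301/496420 = 4687454221/237785180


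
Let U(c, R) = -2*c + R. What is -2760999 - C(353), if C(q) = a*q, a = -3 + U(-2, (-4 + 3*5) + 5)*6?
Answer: -2802300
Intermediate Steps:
U(c, R) = R - 2*c
a = 117 (a = -3 + (((-4 + 3*5) + 5) - 2*(-2))*6 = -3 + (((-4 + 15) + 5) + 4)*6 = -3 + ((11 + 5) + 4)*6 = -3 + (16 + 4)*6 = -3 + 20*6 = -3 + 120 = 117)
C(q) = 117*q
-2760999 - C(353) = -2760999 - 117*353 = -2760999 - 1*41301 = -2760999 - 41301 = -2802300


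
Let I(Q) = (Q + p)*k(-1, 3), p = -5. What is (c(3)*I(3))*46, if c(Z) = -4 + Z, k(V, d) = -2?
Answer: -184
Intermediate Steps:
I(Q) = 10 - 2*Q (I(Q) = (Q - 5)*(-2) = (-5 + Q)*(-2) = 10 - 2*Q)
(c(3)*I(3))*46 = ((-4 + 3)*(10 - 2*3))*46 = -(10 - 6)*46 = -1*4*46 = -4*46 = -184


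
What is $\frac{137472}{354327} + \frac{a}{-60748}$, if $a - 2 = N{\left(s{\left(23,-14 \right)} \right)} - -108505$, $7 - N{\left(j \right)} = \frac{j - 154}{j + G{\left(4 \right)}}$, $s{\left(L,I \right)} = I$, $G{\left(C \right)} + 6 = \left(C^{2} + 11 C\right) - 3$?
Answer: $- \frac{185616049125}{132735382342} \approx -1.3984$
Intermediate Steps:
$G{\left(C \right)} = -9 + C^{2} + 11 C$ ($G{\left(C \right)} = -6 - \left(3 - C^{2} - 11 C\right) = -6 + \left(-3 + C^{2} + 11 C\right) = -9 + C^{2} + 11 C$)
$N{\left(j \right)} = 7 - \frac{-154 + j}{51 + j}$ ($N{\left(j \right)} = 7 - \frac{j - 154}{j + \left(-9 + 4^{2} + 11 \cdot 4\right)} = 7 - \frac{-154 + j}{j + \left(-9 + 16 + 44\right)} = 7 - \frac{-154 + j}{j + 51} = 7 - \frac{-154 + j}{51 + j}$)
$a = \frac{4015186}{37}$ ($a = 2 + \left(\frac{511 + 6 \left(-14\right)}{51 - 14} - -108505\right) = 2 + \left(\frac{511 - 84}{37} + 108505\right) = 2 + \left(\frac{1}{37} \cdot 427 + 108505\right) = 2 + \left(\frac{427}{37} + 108505\right) = 2 + \frac{4015112}{37} = \frac{4015186}{37} \approx 1.0852 \cdot 10^{5}$)
$\frac{137472}{354327} + \frac{a}{-60748} = \frac{137472}{354327} + \frac{4015186}{37 \left(-60748\right)} = 137472 \cdot \frac{1}{354327} + \frac{4015186}{37} \left(- \frac{1}{60748}\right) = \frac{45824}{118109} - \frac{2007593}{1123838} = - \frac{185616049125}{132735382342}$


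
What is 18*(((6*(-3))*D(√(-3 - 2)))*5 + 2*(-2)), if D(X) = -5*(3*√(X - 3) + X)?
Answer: -72 + 24300*√(-3 + I*√5) + 8100*I*√5 ≈ 14726.0 + 62727.0*I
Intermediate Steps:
D(X) = -15*√(-3 + X) - 5*X (D(X) = -5*(3*√(-3 + X) + X) = -5*(X + 3*√(-3 + X)) = -15*√(-3 + X) - 5*X)
18*(((6*(-3))*D(√(-3 - 2)))*5 + 2*(-2)) = 18*(((6*(-3))*(-15*√(-3 + √(-3 - 2)) - 5*√(-3 - 2)))*5 + 2*(-2)) = 18*(-18*(-15*√(-3 + √(-5)) - 5*I*√5)*5 - 4) = 18*(-18*(-15*√(-3 + I*√5) - 5*I*√5)*5 - 4) = 18*((270*√(-3 + I*√5) + 90*I*√5)*5 - 4) = 18*((1350*√(-3 + I*√5) + 450*I*√5) - 4) = 18*(-4 + 1350*√(-3 + I*√5) + 450*I*√5) = -72 + 24300*√(-3 + I*√5) + 8100*I*√5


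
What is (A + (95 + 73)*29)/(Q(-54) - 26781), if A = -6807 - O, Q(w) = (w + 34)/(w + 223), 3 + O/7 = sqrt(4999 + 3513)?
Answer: 323466/4526009 + 9464*sqrt(133)/4526009 ≈ 0.095583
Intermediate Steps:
O = -21 + 56*sqrt(133) (O = -21 + 7*sqrt(4999 + 3513) = -21 + 7*sqrt(8512) = -21 + 7*(8*sqrt(133)) = -21 + 56*sqrt(133) ≈ 624.82)
Q(w) = (34 + w)/(223 + w)
A = -6786 - 56*sqrt(133) (A = -6807 - (-21 + 56*sqrt(133)) = -6807 + (21 - 56*sqrt(133)) = -6786 - 56*sqrt(133) ≈ -7431.8)
(A + (95 + 73)*29)/(Q(-54) - 26781) = ((-6786 - 56*sqrt(133)) + (95 + 73)*29)/((34 - 54)/(223 - 54) - 26781) = ((-6786 - 56*sqrt(133)) + 168*29)/(-20/169 - 26781) = ((-6786 - 56*sqrt(133)) + 4872)/((1/169)*(-20) - 26781) = (-1914 - 56*sqrt(133))/(-20/169 - 26781) = (-1914 - 56*sqrt(133))/(-4526009/169) = (-1914 - 56*sqrt(133))*(-169/4526009) = 323466/4526009 + 9464*sqrt(133)/4526009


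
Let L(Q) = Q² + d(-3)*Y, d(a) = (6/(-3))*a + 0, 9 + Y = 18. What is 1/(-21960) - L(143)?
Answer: -450245881/21960 ≈ -20503.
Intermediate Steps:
Y = 9 (Y = -9 + 18 = 9)
d(a) = -2*a (d(a) = (6*(-⅓))*a + 0 = -2*a + 0 = -2*a)
L(Q) = 54 + Q² (L(Q) = Q² - 2*(-3)*9 = Q² + 6*9 = Q² + 54 = 54 + Q²)
1/(-21960) - L(143) = 1/(-21960) - (54 + 143²) = -1/21960 - (54 + 20449) = -1/21960 - 1*20503 = -1/21960 - 20503 = -450245881/21960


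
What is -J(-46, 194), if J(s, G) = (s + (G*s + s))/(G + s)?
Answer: 2254/37 ≈ 60.919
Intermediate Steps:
J(s, G) = (2*s + G*s)/(G + s) (J(s, G) = (s + (s + G*s))/(G + s) = (2*s + G*s)/(G + s))
-J(-46, 194) = -(-46)*(2 + 194)/(194 - 46) = -(-46)*196/148 = -1*(-2254/37) = 2254/37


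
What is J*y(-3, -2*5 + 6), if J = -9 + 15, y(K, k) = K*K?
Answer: 54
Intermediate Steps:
y(K, k) = K²
J = 6
J*y(-3, -2*5 + 6) = 6*(-3)² = 6*9 = 54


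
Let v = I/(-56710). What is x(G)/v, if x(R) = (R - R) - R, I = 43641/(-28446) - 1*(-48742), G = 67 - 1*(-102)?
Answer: 90875393180/462157097 ≈ 196.63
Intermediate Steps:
G = 169 (G = 67 + 102 = 169)
I = 462157097/9482 (I = 43641*(-1/28446) + 48742 = -14547/9482 + 48742 = 462157097/9482 ≈ 48740.)
v = -462157097/537724220 (v = (462157097/9482)/(-56710) = (462157097/9482)*(-1/56710) = -462157097/537724220 ≈ -0.85947)
x(R) = -R (x(R) = 0 - R = -R)
x(G)/v = (-1*169)/(-462157097/537724220) = -169*(-537724220/462157097) = 90875393180/462157097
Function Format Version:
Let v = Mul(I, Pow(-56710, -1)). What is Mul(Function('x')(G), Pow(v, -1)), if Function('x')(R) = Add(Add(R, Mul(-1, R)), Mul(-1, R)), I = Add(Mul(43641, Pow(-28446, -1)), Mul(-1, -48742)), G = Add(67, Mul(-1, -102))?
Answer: Rational(90875393180, 462157097) ≈ 196.63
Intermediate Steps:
G = 169 (G = Add(67, 102) = 169)
I = Rational(462157097, 9482) (I = Add(Mul(43641, Rational(-1, 28446)), 48742) = Add(Rational(-14547, 9482), 48742) = Rational(462157097, 9482) ≈ 48740.)
v = Rational(-462157097, 537724220) (v = Mul(Rational(462157097, 9482), Pow(-56710, -1)) = Mul(Rational(462157097, 9482), Rational(-1, 56710)) = Rational(-462157097, 537724220) ≈ -0.85947)
Function('x')(R) = Mul(-1, R) (Function('x')(R) = Add(0, Mul(-1, R)) = Mul(-1, R))
Mul(Function('x')(G), Pow(v, -1)) = Mul(Mul(-1, 169), Pow(Rational(-462157097, 537724220), -1)) = Mul(-169, Rational(-537724220, 462157097)) = Rational(90875393180, 462157097)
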